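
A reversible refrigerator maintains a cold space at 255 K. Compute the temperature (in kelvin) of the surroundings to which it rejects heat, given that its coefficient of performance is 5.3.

COP_R = T_C/(T_H − T_C) ⇒ T_H = T_C·(1 + 1/COP_R) = 255.00 × (1 + 1/5.3) = 303.1 K.

T_H ≈ 303.1 K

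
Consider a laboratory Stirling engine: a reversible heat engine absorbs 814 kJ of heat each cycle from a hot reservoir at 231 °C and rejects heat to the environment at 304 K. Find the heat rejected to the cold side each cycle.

Q_C ≈ 491 kJ

T_H = 231 °C → 231 + 273.15 = 504.15 K.
Since the cycle is reversible, η = 1 − T_C/T_H = 1 − 304.00/504.15 = 0.3970.
For a reversible cycle Q_C/Q_H = T_C/T_H, so Q_C = 814 × 304.00/504.15 = 491 kJ.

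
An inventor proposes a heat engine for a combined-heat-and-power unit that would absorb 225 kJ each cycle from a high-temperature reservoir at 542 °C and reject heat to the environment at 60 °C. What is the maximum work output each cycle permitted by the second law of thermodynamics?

W_max ≈ 133.0 kJ

T_H = 542 °C → 542 + 273.15 = 815.15 K.
T_C = 60 °C → 60 + 273.15 = 333.15 K.
The upper bound on efficiency is η_max = 1 − T_C/T_H = 1 − 333.15/815.15 = 0.5913.
W_max = η_max · Q_H = 0.5913 × 225 = 133.0 kJ.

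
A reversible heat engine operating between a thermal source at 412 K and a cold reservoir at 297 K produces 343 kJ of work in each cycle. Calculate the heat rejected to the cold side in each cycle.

Carnot efficiency: η = 1 − T_C/T_H = 1 − 297.00/412.00 = 0.2791.
Since Q_C/Q_H = T_C/T_H and Q_H = W/η, Q_C = W·T_C/(T_H − T_C) = 343 × 297.00/115.00 = 886 kJ.

Q_C ≈ 886 kJ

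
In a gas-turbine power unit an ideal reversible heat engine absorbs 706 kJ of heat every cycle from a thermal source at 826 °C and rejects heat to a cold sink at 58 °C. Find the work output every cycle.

T_H = 826 °C → 826 + 273.15 = 1099.15 K.
T_C = 58 °C → 58 + 273.15 = 331.15 K.
Carnot efficiency: η = 1 − T_C/T_H = 1 − 331.15/1099.15 = 0.6987.
W = η·Q_H = 0.6987 × 706 = 493.3 kJ.

W ≈ 493.3 kJ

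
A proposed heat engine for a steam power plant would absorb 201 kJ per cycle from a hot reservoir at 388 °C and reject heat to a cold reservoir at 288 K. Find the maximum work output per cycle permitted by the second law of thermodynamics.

W_max ≈ 113 kJ

T_H = 388 °C → 388 + 273.15 = 661.15 K.
By the Carnot theorem, η_max = 1 − T_C/T_H = 1 − 288.00/661.15 = 0.5644.
W_max = η_max · Q_H = 0.5644 × 201 = 113 kJ.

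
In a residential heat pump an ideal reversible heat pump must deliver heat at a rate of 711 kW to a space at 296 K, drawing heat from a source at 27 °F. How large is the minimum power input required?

T_C = 27 °F → (27 − 32) × 5/9 = -2.78 °C = 270.37 K.
COP_HP = T_H/(T_H − T_C) = 296.00/25.63 = 11.5500.
W = Q_H/COP_HP = 711/11.5500 = 61.6 kW.

Ẇ_in ≈ 61.6 kW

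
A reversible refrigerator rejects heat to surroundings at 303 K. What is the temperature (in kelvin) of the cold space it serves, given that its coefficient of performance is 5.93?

T_C ≈ 259 K

COP_R = T_C/(T_H − T_C) ⇒ T_C = T_H·COP_R/(1 + COP_R) = 303.00 × 5.93/(1 + 5.93) = 259 K.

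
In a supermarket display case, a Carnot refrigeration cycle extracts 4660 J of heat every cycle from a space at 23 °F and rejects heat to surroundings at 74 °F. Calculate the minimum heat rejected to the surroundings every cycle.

Q_H ≈ 5150 J

T_H = 74 °F → (74 − 32) × 5/9 = 23.33 °C = 296.48 K.
T_C = 23 °F → (23 − 32) × 5/9 = -5.00 °C = 268.15 K.
For a reversible cycle Q_H/Q_C = T_H/T_C, so Q_H = Q_C·T_H/T_C = 4660 × 296.48/268.15 = 5150 J.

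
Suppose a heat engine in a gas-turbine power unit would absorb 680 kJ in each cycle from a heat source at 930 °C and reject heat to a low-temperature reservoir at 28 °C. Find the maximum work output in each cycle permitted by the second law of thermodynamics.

T_H = 930 °C → 930 + 273.15 = 1203.15 K.
T_C = 28 °C → 28 + 273.15 = 301.15 K.
By the Carnot theorem, η_max = 1 − T_C/T_H = 1 − 301.15/1203.15 = 0.7497.
W_max = η_max · Q_H = 0.7497 × 680 = 509.8 kJ.

W_max ≈ 509.8 kJ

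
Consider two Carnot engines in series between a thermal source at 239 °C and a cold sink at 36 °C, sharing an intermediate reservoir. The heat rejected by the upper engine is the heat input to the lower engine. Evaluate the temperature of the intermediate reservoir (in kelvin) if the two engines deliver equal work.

T_m ≈ 410.6 K

T_H = 239 °C → 239 + 273.15 = 512.15 K.
T_C = 36 °C → 36 + 273.15 = 309.15 K.
For reversible stages Q_m = Q_H·(T_m/T_H). Setting W₁ = Q_H(1 − T_m/T_H) equal to W₂ = Q_m(1 − T_C/T_m) = Q_H·(T_m − T_C)/T_H gives T_H − T_m = T_m − T_C, so T_m = (T_H + T_C)/2 = (512.15 + 309.15)/2 = 410.6 K.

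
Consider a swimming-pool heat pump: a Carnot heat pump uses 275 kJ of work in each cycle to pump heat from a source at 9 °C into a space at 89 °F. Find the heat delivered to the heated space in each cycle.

T_H = 89 °F → (89 − 32) × 5/9 = 31.67 °C = 304.82 K.
T_C = 9 °C → 9 + 273.15 = 282.15 K.
Reversible heating COP: COP_HP = T_H/(T_H − T_C) = 304.82/22.67 = 13.4478.
Q_H = COP_HP · W = 13.4478 × 275 = 3700 kJ.

Q_H ≈ 3700 kJ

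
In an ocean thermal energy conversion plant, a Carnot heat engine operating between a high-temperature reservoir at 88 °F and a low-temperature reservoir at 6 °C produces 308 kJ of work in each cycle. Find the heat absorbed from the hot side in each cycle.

Q_H ≈ 3730 kJ

T_H = 88 °F → (88 − 32) × 5/9 = 31.11 °C = 304.26 K.
T_C = 6 °C → 6 + 273.15 = 279.15 K.
For a reversible engine, η = 1 − T_C/T_H = 1 − 279.15/304.26 = 0.0825.
Q_H = W/η = 308/0.0825 = 3730 kJ.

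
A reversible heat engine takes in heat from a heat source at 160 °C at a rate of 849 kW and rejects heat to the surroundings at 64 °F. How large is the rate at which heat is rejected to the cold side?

T_H = 160 °C → 160 + 273.15 = 433.15 K.
T_C = 64 °F → (64 − 32) × 5/9 = 17.78 °C = 290.93 K.
η_rev = 1 − T_C/T_H = 1 − 290.93/433.15 = 0.3283.
For a reversible cycle Q_C/Q_H = T_C/T_H, so Q_C = 849 × 290.93/433.15 = 570 kW.

Q̇_C ≈ 570 kW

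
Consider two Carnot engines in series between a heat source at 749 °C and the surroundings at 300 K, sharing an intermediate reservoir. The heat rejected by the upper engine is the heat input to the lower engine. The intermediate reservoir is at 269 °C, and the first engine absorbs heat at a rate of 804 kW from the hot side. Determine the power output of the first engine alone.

Ẇ₁ ≈ 377.6 kW

T_H = 749 °C → 749 + 273.15 = 1022.15 K.
T_m = 269 °C → 269 + 273.15 = 542.15 K.
First-stage efficiency η₁ = 1 − T_m/T_H = 1 − 542.15/1022.15 = 0.4696.
W₁ = η₁·Q_H = 0.4696 × 804 = 377.6 kW.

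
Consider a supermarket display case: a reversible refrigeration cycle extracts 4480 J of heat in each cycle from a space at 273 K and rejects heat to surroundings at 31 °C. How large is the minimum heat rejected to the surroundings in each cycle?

T_H = 31 °C → 31 + 273.15 = 304.15 K.
For a reversible cycle Q_H/Q_C = T_H/T_C, so Q_H = Q_C·T_H/T_C = 4480 × 304.15/273.00 = 4990 J.

Q_H ≈ 4990 J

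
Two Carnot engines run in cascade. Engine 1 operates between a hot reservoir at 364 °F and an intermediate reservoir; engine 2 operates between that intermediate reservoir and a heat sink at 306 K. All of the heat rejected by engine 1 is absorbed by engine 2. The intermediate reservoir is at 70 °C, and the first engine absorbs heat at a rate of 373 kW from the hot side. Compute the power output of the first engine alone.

Ẇ₁ ≈ 93.3 kW

T_H = 364 °F → (364 − 32) × 5/9 = 184.44 °C = 457.59 K.
T_m = 70 °C → 70 + 273.15 = 343.15 K.
First-stage efficiency η₁ = 1 − T_m/T_H = 1 − 343.15/457.59 = 0.2501.
W₁ = η₁·Q_H = 0.2501 × 373 = 93.3 kW.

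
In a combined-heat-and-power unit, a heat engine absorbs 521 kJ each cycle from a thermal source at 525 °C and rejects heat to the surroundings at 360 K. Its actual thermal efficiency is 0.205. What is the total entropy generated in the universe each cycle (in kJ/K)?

T_H = 525 °C → 525 + 273.15 = 798.15 K.
W = η·Q_H = 0.205 × 521 = 106.8 kJ, so Q_C = Q_H − W = 414.2 kJ.
The hot reservoir loses entropy Q_H/T_H = 521/798.15 = 0.6528 kJ/K; the cold reservoir gains Q_C/T_C = 414.2/360.00 = 1.151 kJ/K.
ΔS_univ = −Q_H/T_H + Q_C/T_C = 0.4978 kJ/K (> 0, since η = 0.205 < η_Carnot = 0.549).

ΔS_univ ≈ 0.4978 kJ/K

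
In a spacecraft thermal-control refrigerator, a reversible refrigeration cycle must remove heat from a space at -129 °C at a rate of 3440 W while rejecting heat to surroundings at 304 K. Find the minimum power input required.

Ẇ_in ≈ 3810 W

T_C = -129 °C → -129 + 273.15 = 144.15 K.
The reversible coefficient of performance is COP_R = T_C/(T_H − T_C) = 144.15/159.85 = 0.9018.
W = Q_C/COP_R = 3440/0.9018 = 3810 W.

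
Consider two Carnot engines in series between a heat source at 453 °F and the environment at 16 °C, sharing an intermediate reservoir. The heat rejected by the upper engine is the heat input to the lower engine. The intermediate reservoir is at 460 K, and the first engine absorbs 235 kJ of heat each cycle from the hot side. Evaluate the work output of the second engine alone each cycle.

T_H = 453 °F → (453 − 32) × 5/9 = 233.89 °C = 507.04 K.
T_C = 16 °C → 16 + 273.15 = 289.15 K.
Heat entering the second stage: Q_m = Q_H·(T_m/T_H) = 235 × 460.00/507.04 = 213 kJ.
Second-stage efficiency η₂ = 1 − T_C/T_m = 1 − 289.15/460.00 = 0.3714, so W₂ = η₂·Q_m = 79.2 kJ.

W₂ ≈ 79.2 kJ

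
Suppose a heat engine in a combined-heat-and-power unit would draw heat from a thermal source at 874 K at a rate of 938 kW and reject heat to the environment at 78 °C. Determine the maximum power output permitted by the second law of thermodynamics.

Ẇ_max ≈ 561.1 kW

T_C = 78 °C → 78 + 273.15 = 351.15 K.
By the Carnot theorem, η_max = 1 − T_C/T_H = 1 − 351.15/874.00 = 0.5982.
W_max = η_max · Q_H = 0.5982 × 938 = 561.1 kW.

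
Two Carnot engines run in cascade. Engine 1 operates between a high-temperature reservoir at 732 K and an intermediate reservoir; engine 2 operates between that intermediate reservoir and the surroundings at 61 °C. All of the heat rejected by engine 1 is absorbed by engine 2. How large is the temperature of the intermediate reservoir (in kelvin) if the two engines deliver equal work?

T_C = 61 °C → 61 + 273.15 = 334.15 K.
For reversible stages Q_m = Q_H·(T_m/T_H). Setting W₁ = Q_H(1 − T_m/T_H) equal to W₂ = Q_m(1 − T_C/T_m) = Q_H·(T_m − T_C)/T_H gives T_H − T_m = T_m − T_C, so T_m = (T_H + T_C)/2 = (732.00 + 334.15)/2 = 533 K.

T_m ≈ 533 K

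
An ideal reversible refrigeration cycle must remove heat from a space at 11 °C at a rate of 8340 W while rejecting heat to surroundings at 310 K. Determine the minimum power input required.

Ẇ_in ≈ 759 W

T_C = 11 °C → 11 + 273.15 = 284.15 K.
Carnot COP: COP_R = T_C/(T_H − T_C) = 284.15/25.85 = 10.9923.
W = Q_C/COP_R = 8340/10.9923 = 759 W.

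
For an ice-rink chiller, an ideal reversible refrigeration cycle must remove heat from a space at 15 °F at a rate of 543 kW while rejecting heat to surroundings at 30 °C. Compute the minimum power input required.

Ẇ_in ≈ 81.2 kW

T_H = 30 °C → 30 + 273.15 = 303.15 K.
T_C = 15 °F → (15 − 32) × 5/9 = -9.44 °C = 263.71 K.
For a reversible refrigerator, COP_R = T_C/(T_H − T_C) = 263.71/39.44 = 6.6855.
W = Q_C/COP_R = 543/6.6855 = 81.2 kW.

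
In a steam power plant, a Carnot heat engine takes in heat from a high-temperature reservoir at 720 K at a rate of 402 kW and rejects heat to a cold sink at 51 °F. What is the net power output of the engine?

Ẇ ≈ 244 kW

T_C = 51 °F → (51 − 32) × 5/9 = 10.56 °C = 283.71 K.
η_rev = 1 − T_C/T_H = 1 − 283.71/720.00 = 0.6060.
W = η·Q_H = 0.6060 × 402 = 244 kW.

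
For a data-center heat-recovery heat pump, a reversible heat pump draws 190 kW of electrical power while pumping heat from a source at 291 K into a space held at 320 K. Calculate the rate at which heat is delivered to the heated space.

Q̇_H ≈ 2100 kW

For a reversible heat pump, COP_HP = T_H/(T_H − T_C) = 320.00/29.00 = 11.0345.
Q_H = COP_HP · W = 11.0345 × 190 = 2100 kW.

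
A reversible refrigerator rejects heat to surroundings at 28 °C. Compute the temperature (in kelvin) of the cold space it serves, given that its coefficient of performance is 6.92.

T_H = 28 °C → 28 + 273.15 = 301.15 K.
COP_R = T_C/(T_H − T_C) ⇒ T_C = T_H·COP_R/(1 + COP_R) = 301.15 × 6.92/(1 + 6.92) = 263 K.

T_C ≈ 263 K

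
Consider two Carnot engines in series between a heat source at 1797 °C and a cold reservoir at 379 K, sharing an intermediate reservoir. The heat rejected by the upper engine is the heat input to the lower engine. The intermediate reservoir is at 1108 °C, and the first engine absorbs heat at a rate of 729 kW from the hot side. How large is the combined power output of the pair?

Ẇ_total ≈ 595.5 kW

T_H = 1797 °C → 1797 + 273.15 = 2070.15 K.
Two reversible stages in series are equivalent to a single Carnot engine between T_H and T_C, so η_total = 1 − T_C/T_H = 1 − 379.00/2070.15 = 0.8169.
W_total = η_total · Q_H = 0.8169 × 729 = 595.5 kW.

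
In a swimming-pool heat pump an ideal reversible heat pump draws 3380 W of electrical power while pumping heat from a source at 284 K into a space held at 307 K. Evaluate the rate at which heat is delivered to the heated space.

Reversible heating COP: COP_HP = T_H/(T_H − T_C) = 307.00/23.00 = 13.3478.
Q_H = COP_HP · W = 13.3478 × 3380 = 45100 W.

Q̇_H ≈ 45100 W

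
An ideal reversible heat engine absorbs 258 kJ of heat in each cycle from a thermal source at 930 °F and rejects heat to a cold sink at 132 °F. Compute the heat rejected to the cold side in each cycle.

Q_C ≈ 110 kJ

T_H = 930 °F → (930 − 32) × 5/9 = 498.89 °C = 772.04 K.
T_C = 132 °F → (132 − 32) × 5/9 = 55.56 °C = 328.71 K.
Carnot efficiency: η = 1 − T_C/T_H = 1 − 328.71/772.04 = 0.5742.
For a reversible cycle Q_C/Q_H = T_C/T_H, so Q_C = 258 × 328.71/772.04 = 110 kJ.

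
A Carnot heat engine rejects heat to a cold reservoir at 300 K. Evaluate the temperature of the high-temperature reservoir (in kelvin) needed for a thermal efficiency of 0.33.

From η = 1 − T_C/T_H, solving for T_H gives T_H = T_C/(1 − η) = 300.00/(1 − 0.33) = 448 K.

T_H ≈ 448 K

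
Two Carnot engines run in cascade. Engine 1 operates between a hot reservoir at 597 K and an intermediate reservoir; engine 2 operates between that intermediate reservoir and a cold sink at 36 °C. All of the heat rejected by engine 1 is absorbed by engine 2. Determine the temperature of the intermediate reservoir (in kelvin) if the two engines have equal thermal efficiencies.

T_m ≈ 430 K

T_C = 36 °C → 36 + 273.15 = 309.15 K.
Equal efficiencies require 1 − T_m/T_H = 1 − T_C/T_m, i.e. T_m/T_H = T_C/T_m, so T_m = √(T_H·T_C) = √(597.00 × 309.15) = 430 K.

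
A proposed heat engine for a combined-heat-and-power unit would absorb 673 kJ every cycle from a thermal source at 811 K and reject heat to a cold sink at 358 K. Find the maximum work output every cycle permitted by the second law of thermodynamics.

W_max ≈ 375.9 kJ

No engine can exceed the Carnot limit: η_max = 1 − T_C/T_H = 1 − 358.00/811.00 = 0.5586.
W_max = η_max · Q_H = 0.5586 × 673 = 375.9 kJ.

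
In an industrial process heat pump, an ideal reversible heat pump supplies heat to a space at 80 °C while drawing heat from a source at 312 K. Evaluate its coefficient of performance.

T_H = 80 °C → 80 + 273.15 = 353.15 K.
COP_HP = T_H/(T_H − T_C) = 353.15/(353.15 − 312.00) = 8.58.

COP_HP ≈ 8.58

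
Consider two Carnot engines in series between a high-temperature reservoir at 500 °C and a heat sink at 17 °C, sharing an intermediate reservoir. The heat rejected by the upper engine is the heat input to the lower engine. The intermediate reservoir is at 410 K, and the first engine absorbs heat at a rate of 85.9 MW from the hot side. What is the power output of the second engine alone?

T_H = 500 °C → 500 + 273.15 = 773.15 K.
T_C = 17 °C → 17 + 273.15 = 290.15 K.
Heat entering the second stage: Q_m = Q_H·(T_m/T_H) = 85.9 × 410.00/773.15 = 45.6 MW.
Second-stage efficiency η₂ = 1 − T_C/T_m = 1 − 290.15/410.00 = 0.2923, so W₂ = η₂·Q_m = 13.3 MW.

Ẇ₂ ≈ 13.3 MW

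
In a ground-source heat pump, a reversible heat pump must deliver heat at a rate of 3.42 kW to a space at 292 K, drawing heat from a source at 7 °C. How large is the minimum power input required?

T_C = 7 °C → 7 + 273.15 = 280.15 K.
Reversible heating COP: COP_HP = T_H/(T_H − T_C) = 292.00/11.85 = 24.6414.
W = Q_H/COP_HP = 3.42/24.6414 = 0.1388 kW.

Ẇ_in ≈ 0.1388 kW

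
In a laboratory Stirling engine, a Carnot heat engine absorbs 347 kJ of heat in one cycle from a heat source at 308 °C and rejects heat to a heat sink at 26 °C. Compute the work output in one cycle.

T_H = 308 °C → 308 + 273.15 = 581.15 K.
T_C = 26 °C → 26 + 273.15 = 299.15 K.
η_rev = 1 − T_C/T_H = 1 − 299.15/581.15 = 0.4852.
W = η·Q_H = 0.4852 × 347 = 168.4 kJ.

W ≈ 168.4 kJ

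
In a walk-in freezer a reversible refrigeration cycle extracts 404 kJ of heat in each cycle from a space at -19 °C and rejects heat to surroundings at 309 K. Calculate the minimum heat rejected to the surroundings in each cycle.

T_C = -19 °C → -19 + 273.15 = 254.15 K.
For a reversible cycle Q_H/Q_C = T_H/T_C, so Q_H = Q_C·T_H/T_C = 404 × 309.00/254.15 = 491 kJ.

Q_H ≈ 491 kJ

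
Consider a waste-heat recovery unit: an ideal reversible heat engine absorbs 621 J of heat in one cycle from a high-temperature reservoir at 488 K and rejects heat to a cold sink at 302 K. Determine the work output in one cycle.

W ≈ 236.7 J

The Carnot efficiency is η = 1 − T_C/T_H = 1 − 302.00/488.00 = 0.3811.
W = η·Q_H = 0.3811 × 621 = 236.7 J.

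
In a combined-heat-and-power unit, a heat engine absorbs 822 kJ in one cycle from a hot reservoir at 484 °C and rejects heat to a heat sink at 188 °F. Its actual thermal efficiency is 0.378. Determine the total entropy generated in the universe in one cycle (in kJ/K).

ΔS_univ ≈ 0.335 kJ/K

T_H = 484 °C → 484 + 273.15 = 757.15 K.
T_C = 188 °F → (188 − 32) × 5/9 = 86.67 °C = 359.82 K.
W = η·Q_H = 0.378 × 822 = 310.7 kJ, so Q_C = Q_H − W = 511.3 kJ.
Reservoir entropy changes: ΔS_H = −Q_H/T_H = −822/757.15 = -1.086 kJ/K and ΔS_C = +Q_C/T_C = 511.3/359.82 = 1.421 kJ/K.
ΔS_univ = −Q_H/T_H + Q_C/T_C = 0.335 kJ/K (> 0, since η = 0.378 < η_Carnot = 0.525).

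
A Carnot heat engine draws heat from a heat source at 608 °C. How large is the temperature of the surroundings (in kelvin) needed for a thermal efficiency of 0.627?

T_C ≈ 329 K

T_H = 608 °C → 608 + 273.15 = 881.15 K.
From η = 1 − T_C/T_H, T_C = T_H·(1 − η) = 881.15 × (1 − 0.627) = 329 K.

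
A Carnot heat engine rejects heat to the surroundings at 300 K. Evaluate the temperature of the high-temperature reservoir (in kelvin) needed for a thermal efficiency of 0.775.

T_H ≈ 1330 K

From η = 1 − T_C/T_H, solving for T_H gives T_H = T_C/(1 − η) = 300.00/(1 − 0.775) = 1330 K.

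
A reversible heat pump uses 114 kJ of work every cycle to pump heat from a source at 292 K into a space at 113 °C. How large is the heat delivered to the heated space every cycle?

T_H = 113 °C → 113 + 273.15 = 386.15 K.
Reversible heating COP: COP_HP = T_H/(T_H − T_C) = 386.15/94.15 = 4.1014.
Q_H = COP_HP · W = 4.1014 × 114 = 467.6 kJ.

Q_H ≈ 467.6 kJ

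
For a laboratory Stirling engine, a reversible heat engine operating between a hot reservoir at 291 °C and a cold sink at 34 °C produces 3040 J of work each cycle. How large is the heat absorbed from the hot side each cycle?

Q_H ≈ 6670 J

T_H = 291 °C → 291 + 273.15 = 564.15 K.
T_C = 34 °C → 34 + 273.15 = 307.15 K.
η_rev = 1 − T_C/T_H = 1 − 307.15/564.15 = 0.4556.
Q_H = W/η = 3040/0.4556 = 6670 J.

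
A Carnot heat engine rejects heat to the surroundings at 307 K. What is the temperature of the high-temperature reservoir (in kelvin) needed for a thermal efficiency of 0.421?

T_H ≈ 530 K

From η = 1 − T_C/T_H, solving for T_H gives T_H = T_C/(1 − η) = 307.00/(1 − 0.421) = 530 K.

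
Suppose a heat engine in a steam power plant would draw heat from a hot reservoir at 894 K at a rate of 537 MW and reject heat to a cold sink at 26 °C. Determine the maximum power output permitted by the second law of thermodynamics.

T_C = 26 °C → 26 + 273.15 = 299.15 K.
The upper bound on efficiency is η_max = 1 − T_C/T_H = 1 − 299.15/894.00 = 0.6654.
W_max = η_max · Q_H = 0.6654 × 537 = 357 MW.

Ẇ_max ≈ 357 MW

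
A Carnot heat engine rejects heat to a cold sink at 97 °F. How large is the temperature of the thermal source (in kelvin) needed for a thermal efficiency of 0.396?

T_C = 97 °F → (97 − 32) × 5/9 = 36.11 °C = 309.26 K.
From η = 1 − T_C/T_H, solving for T_H gives T_H = T_C/(1 − η) = 309.26/(1 − 0.396) = 512.0 K.

T_H ≈ 512.0 K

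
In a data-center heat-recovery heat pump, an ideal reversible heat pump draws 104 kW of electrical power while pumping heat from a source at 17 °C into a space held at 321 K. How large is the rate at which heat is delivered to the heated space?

T_C = 17 °C → 17 + 273.15 = 290.15 K.
For a reversible heat pump, COP_HP = T_H/(T_H − T_C) = 321.00/30.85 = 10.4052.
Q_H = COP_HP · W = 10.4052 × 104 = 1080 kW.

Q̇_H ≈ 1080 kW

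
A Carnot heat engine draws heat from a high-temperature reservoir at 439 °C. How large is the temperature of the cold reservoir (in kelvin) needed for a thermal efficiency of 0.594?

T_C ≈ 289 K

T_H = 439 °C → 439 + 273.15 = 712.15 K.
From η = 1 − T_C/T_H, T_C = T_H·(1 − η) = 712.15 × (1 − 0.594) = 289 K.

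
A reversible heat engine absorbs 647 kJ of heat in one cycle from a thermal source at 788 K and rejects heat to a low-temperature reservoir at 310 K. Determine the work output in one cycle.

W ≈ 392 kJ

The Carnot efficiency is η = 1 − T_C/T_H = 1 − 310.00/788.00 = 0.6066.
W = η·Q_H = 0.6066 × 647 = 392 kJ.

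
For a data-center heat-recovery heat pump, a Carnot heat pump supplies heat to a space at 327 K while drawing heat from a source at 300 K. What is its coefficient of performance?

COP_HP ≈ 12.11

COP_HP = T_H/(T_H − T_C) = 327.00/(327.00 − 300.00) = 12.11.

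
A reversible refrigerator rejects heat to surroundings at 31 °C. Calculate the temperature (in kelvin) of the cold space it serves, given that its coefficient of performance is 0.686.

T_C ≈ 123.8 K

T_H = 31 °C → 31 + 273.15 = 304.15 K.
COP_R = T_C/(T_H − T_C) ⇒ T_C = T_H·COP_R/(1 + COP_R) = 304.15 × 0.686/(1 + 0.686) = 123.8 K.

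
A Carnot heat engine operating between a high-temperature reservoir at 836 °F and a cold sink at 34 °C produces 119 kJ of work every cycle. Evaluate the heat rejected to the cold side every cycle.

Q_C ≈ 88.6 kJ

T_H = 836 °F → (836 − 32) × 5/9 = 446.67 °C = 719.82 K.
T_C = 34 °C → 34 + 273.15 = 307.15 K.
η_rev = 1 − T_C/T_H = 1 − 307.15/719.82 = 0.5733.
Since Q_C/Q_H = T_C/T_H and Q_H = W/η, Q_C = W·T_C/(T_H − T_C) = 119 × 307.15/412.67 = 88.6 kJ.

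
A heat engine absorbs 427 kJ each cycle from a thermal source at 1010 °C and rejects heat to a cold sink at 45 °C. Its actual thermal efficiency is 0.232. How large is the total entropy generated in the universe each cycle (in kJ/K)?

T_H = 1010 °C → 1010 + 273.15 = 1283.15 K.
T_C = 45 °C → 45 + 273.15 = 318.15 K.
W = η·Q_H = 0.232 × 427 = 99.06 kJ, so Q_C = Q_H − W = 327.9 kJ.
The hot reservoir loses entropy Q_H/T_H = 427/1283.15 = 0.3328 kJ/K; the cold reservoir gains Q_C/T_C = 327.9/318.15 = 1.031 kJ/K.
ΔS_univ = −Q_H/T_H + Q_C/T_C = 0.698 kJ/K (> 0, since η = 0.232 < η_Carnot = 0.752).

ΔS_univ ≈ 0.698 kJ/K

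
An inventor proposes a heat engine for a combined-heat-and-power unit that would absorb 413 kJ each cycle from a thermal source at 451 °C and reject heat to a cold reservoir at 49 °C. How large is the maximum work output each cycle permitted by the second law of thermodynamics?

T_H = 451 °C → 451 + 273.15 = 724.15 K.
T_C = 49 °C → 49 + 273.15 = 322.15 K.
No engine can exceed the Carnot limit: η_max = 1 − T_C/T_H = 1 − 322.15/724.15 = 0.5551.
W_max = η_max · Q_H = 0.5551 × 413 = 229.3 kJ.

W_max ≈ 229.3 kJ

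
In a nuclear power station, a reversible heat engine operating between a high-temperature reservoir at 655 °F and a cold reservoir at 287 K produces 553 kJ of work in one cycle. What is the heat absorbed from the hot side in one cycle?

Q_H ≈ 1030 kJ

T_H = 655 °F → (655 − 32) × 5/9 = 346.11 °C = 619.26 K.
η_rev = 1 − T_C/T_H = 1 − 287.00/619.26 = 0.5365.
Q_H = W/η = 553/0.5365 = 1030 kJ.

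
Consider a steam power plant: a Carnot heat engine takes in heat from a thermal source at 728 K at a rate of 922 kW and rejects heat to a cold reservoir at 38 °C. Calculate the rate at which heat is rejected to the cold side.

T_C = 38 °C → 38 + 273.15 = 311.15 K.
Since the cycle is reversible, η = 1 − T_C/T_H = 1 − 311.15/728.00 = 0.5726.
For a reversible cycle Q_C/Q_H = T_C/T_H, so Q_C = 922 × 311.15/728.00 = 394 kW.

Q̇_C ≈ 394 kW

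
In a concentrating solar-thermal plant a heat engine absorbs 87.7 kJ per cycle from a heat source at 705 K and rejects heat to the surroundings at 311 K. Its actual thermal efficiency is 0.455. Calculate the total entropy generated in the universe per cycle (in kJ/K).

ΔS_univ ≈ 0.0293 kJ/K

W = η·Q_H = 0.455 × 87.7 = 39.90 kJ, so Q_C = Q_H − W = 47.80 kJ.
The hot reservoir loses entropy Q_H/T_H = 87.7/705.00 = 0.1244 kJ/K; the cold reservoir gains Q_C/T_C = 47.80/311.00 = 0.1537 kJ/K.
ΔS_univ = −Q_H/T_H + Q_C/T_C = 0.0293 kJ/K (> 0, since η = 0.455 < η_Carnot = 0.559).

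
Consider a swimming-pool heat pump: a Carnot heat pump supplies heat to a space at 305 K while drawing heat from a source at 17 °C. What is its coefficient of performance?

COP_HP ≈ 20.5

T_C = 17 °C → 17 + 273.15 = 290.15 K.
The Carnot heat-pump COP is COP_HP = T_H/(T_H − T_C) = 305.00/(305.00 − 290.15) = 20.5.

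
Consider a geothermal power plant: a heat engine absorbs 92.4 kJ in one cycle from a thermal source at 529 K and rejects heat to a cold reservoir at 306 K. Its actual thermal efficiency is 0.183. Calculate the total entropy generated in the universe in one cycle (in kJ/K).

W = η·Q_H = 0.183 × 92.4 = 16.91 kJ, so Q_C = Q_H − W = 75.49 kJ.
The hot reservoir loses entropy Q_H/T_H = 92.4/529.00 = 0.1747 kJ/K; the cold reservoir gains Q_C/T_C = 75.49/306.00 = 0.2467 kJ/K.
ΔS_univ = −Q_H/T_H + Q_C/T_C = 0.0720 kJ/K (> 0, since η = 0.183 < η_Carnot = 0.422).

ΔS_univ ≈ 0.0720 kJ/K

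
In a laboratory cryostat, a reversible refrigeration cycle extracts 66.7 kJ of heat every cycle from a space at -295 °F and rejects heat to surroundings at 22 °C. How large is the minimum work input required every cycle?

T_H = 22 °C → 22 + 273.15 = 295.15 K.
T_C = -295 °F → (-295 − 32) × 5/9 = -181.67 °C = 91.48 K.
For a reversible refrigerator, COP_R = T_C/(T_H − T_C) = 91.48/203.67 = 0.4492.
W = Q_C/COP_R = 66.7/0.4492 = 148 kJ.

W_in ≈ 148 kJ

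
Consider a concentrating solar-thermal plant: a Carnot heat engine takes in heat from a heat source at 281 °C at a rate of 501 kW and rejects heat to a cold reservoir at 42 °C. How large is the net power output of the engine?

T_H = 281 °C → 281 + 273.15 = 554.15 K.
T_C = 42 °C → 42 + 273.15 = 315.15 K.
η_rev = 1 − T_C/T_H = 1 − 315.15/554.15 = 0.4313.
W = η·Q_H = 0.4313 × 501 = 216 kW.

Ẇ ≈ 216 kW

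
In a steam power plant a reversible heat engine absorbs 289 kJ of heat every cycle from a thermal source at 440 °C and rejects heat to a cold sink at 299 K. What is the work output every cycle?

W ≈ 168 kJ

T_H = 440 °C → 440 + 273.15 = 713.15 K.
For a reversible engine, η = 1 − T_C/T_H = 1 − 299.00/713.15 = 0.5807.
W = η·Q_H = 0.5807 × 289 = 168 kJ.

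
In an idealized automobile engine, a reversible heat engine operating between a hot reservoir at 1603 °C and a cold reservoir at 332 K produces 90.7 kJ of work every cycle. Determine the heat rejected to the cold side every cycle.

Q_C ≈ 19.50 kJ

T_H = 1603 °C → 1603 + 273.15 = 1876.15 K.
Since the cycle is reversible, η = 1 − T_C/T_H = 1 − 332.00/1876.15 = 0.8230.
Since Q_C/Q_H = T_C/T_H and Q_H = W/η, Q_C = W·T_C/(T_H − T_C) = 90.7 × 332.00/1544.15 = 19.50 kJ.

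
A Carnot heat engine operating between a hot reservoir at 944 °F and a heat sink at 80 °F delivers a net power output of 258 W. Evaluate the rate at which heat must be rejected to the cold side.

Q̇_C ≈ 161 W

T_H = 944 °F → (944 − 32) × 5/9 = 506.67 °C = 779.82 K.
T_C = 80 °F → (80 − 32) × 5/9 = 26.67 °C = 299.82 K.
η_rev = 1 − T_C/T_H = 1 − 299.82/779.82 = 0.6155.
Since Q_C/Q_H = T_C/T_H and Q_H = W/η, Q_C = W·T_C/(T_H − T_C) = 258 × 299.82/480.00 = 161 W.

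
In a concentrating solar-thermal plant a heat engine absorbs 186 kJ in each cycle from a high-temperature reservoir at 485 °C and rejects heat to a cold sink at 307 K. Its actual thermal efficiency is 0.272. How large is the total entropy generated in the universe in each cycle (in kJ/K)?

T_H = 485 °C → 485 + 273.15 = 758.15 K.
W = η·Q_H = 0.272 × 186 = 50.59 kJ, so Q_C = Q_H − W = 135.4 kJ.
Reservoir entropy changes: ΔS_H = −Q_H/T_H = −186/758.15 = -0.2453 kJ/K and ΔS_C = +Q_C/T_C = 135.4/307.00 = 0.4411 kJ/K.
ΔS_univ = −Q_H/T_H + Q_C/T_C = 0.1957 kJ/K (> 0, since η = 0.272 < η_Carnot = 0.595).

ΔS_univ ≈ 0.1957 kJ/K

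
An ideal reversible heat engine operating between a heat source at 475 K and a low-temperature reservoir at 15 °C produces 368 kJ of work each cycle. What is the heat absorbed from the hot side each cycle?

T_C = 15 °C → 15 + 273.15 = 288.15 K.
Since the cycle is reversible, η = 1 − T_C/T_H = 1 − 288.15/475.00 = 0.3934.
Q_H = W/η = 368/0.3934 = 935.5 kJ.

Q_H ≈ 935.5 kJ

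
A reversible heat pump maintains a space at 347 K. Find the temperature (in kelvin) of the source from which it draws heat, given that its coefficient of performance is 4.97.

T_C ≈ 277 K

COP_HP = T_H/(T_H − T_C) ⇒ T_C = T_H·(COP_HP − 1)/COP_HP = 347.00 × (4.97 − 1)/4.97 = 277 K.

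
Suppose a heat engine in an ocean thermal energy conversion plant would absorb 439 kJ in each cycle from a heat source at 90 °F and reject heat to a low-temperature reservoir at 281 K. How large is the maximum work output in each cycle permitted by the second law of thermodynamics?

T_H = 90 °F → (90 − 32) × 5/9 = 32.22 °C = 305.37 K.
By the Carnot theorem, η_max = 1 − T_C/T_H = 1 − 281.00/305.37 = 0.0798.
W_max = η_max · Q_H = 0.0798 × 439 = 35.04 kJ.

W_max ≈ 35.04 kJ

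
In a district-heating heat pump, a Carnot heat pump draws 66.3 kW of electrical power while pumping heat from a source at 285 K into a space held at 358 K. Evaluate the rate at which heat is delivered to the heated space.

Reversible heating COP: COP_HP = T_H/(T_H − T_C) = 358.00/73.00 = 4.9041.
Q_H = COP_HP · W = 4.9041 × 66.3 = 325.1 kW.

Q̇_H ≈ 325.1 kW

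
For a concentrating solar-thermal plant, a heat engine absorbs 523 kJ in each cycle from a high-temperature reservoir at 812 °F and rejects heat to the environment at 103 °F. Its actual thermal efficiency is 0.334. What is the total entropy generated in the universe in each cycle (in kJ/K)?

ΔS_univ ≈ 0.374 kJ/K

T_H = 812 °F → (812 − 32) × 5/9 = 433.33 °C = 706.48 K.
T_C = 103 °F → (103 − 32) × 5/9 = 39.44 °C = 312.59 K.
W = η·Q_H = 0.334 × 523 = 174.7 kJ, so Q_C = Q_H − W = 348.3 kJ.
The hot reservoir loses entropy Q_H/T_H = 523/706.48 = 0.7403 kJ/K; the cold reservoir gains Q_C/T_C = 348.3/312.59 = 1.114 kJ/K.
ΔS_univ = −Q_H/T_H + Q_C/T_C = 0.374 kJ/K (> 0, since η = 0.334 < η_Carnot = 0.558).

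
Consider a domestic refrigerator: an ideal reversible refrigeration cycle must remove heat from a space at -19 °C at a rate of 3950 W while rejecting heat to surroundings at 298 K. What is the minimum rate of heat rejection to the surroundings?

T_C = -19 °C → -19 + 273.15 = 254.15 K.
For a reversible cycle Q_H/Q_C = T_H/T_C, so Q_H = Q_C·T_H/T_C = 3950 × 298.00/254.15 = 4632 W.

Q̇_H ≈ 4632 W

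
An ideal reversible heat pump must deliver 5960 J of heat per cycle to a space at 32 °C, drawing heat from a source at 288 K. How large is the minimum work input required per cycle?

T_H = 32 °C → 32 + 273.15 = 305.15 K.
Reversible heating COP: COP_HP = T_H/(T_H − T_C) = 305.15/17.15 = 17.7930.
W = Q_H/COP_HP = 5960/17.7930 = 335.0 J.

W_in ≈ 335.0 J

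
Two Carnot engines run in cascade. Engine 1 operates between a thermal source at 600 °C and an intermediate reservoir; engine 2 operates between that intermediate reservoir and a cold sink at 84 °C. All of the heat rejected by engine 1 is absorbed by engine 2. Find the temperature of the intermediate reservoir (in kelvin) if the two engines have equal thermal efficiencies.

T_H = 600 °C → 600 + 273.15 = 873.15 K.
T_C = 84 °C → 84 + 273.15 = 357.15 K.
Equal efficiencies require 1 − T_m/T_H = 1 − T_C/T_m, i.e. T_m/T_H = T_C/T_m, so T_m = √(T_H·T_C) = √(873.15 × 357.15) = 558 K.

T_m ≈ 558 K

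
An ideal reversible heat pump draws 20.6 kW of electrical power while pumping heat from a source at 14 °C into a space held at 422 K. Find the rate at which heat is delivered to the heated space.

Q̇_H ≈ 64.5 kW

T_C = 14 °C → 14 + 273.15 = 287.15 K.
For a reversible heat pump, COP_HP = T_H/(T_H − T_C) = 422.00/134.85 = 3.1294.
Q_H = COP_HP · W = 3.1294 × 20.6 = 64.5 kW.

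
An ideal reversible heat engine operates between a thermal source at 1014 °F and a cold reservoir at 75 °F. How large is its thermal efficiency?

η ≈ 0.6372

T_H = 1014 °F → (1014 − 32) × 5/9 = 545.56 °C = 818.71 K.
T_C = 75 °F → (75 − 32) × 5/9 = 23.89 °C = 297.04 K.
η_rev = 1 − T_C/T_H = 1 − 297.04/818.71 = 0.6372.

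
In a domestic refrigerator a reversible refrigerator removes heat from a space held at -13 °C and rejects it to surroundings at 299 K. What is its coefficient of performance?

COP_R ≈ 6.70

T_C = -13 °C → -13 + 273.15 = 260.15 K.
Carnot COP: COP_R = T_C/(T_H − T_C) = 260.15/(299.00 − 260.15) = 6.70.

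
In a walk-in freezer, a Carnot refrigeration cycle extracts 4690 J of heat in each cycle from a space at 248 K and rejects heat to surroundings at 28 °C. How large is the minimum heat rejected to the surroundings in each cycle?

T_H = 28 °C → 28 + 273.15 = 301.15 K.
For a reversible cycle Q_H/Q_C = T_H/T_C, so Q_H = Q_C·T_H/T_C = 4690 × 301.15/248.00 = 5700 J.

Q_H ≈ 5700 J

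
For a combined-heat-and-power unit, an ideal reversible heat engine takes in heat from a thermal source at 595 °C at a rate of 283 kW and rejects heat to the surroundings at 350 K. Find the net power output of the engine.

T_H = 595 °C → 595 + 273.15 = 868.15 K.
η_rev = 1 − T_C/T_H = 1 − 350.00/868.15 = 0.5968.
W = η·Q_H = 0.5968 × 283 = 168.9 kW.

Ẇ ≈ 168.9 kW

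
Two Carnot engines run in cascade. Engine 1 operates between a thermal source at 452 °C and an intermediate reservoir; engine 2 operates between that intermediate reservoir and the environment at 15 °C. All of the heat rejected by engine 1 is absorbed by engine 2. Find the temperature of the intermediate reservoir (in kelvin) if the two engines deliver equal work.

T_H = 452 °C → 452 + 273.15 = 725.15 K.
T_C = 15 °C → 15 + 273.15 = 288.15 K.
For reversible stages Q_m = Q_H·(T_m/T_H). Setting W₁ = Q_H(1 − T_m/T_H) equal to W₂ = Q_m(1 − T_C/T_m) = Q_H·(T_m − T_C)/T_H gives T_H − T_m = T_m − T_C, so T_m = (T_H + T_C)/2 = (725.15 + 288.15)/2 = 507 K.

T_m ≈ 507 K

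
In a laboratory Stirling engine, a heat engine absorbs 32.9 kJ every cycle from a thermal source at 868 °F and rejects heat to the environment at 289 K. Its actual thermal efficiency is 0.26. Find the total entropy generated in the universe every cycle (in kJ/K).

ΔS_univ ≈ 0.03964 kJ/K

T_H = 868 °F → (868 − 32) × 5/9 = 464.44 °C = 737.59 K.
W = η·Q_H = 0.26 × 32.9 = 8.554 kJ, so Q_C = Q_H − W = 24.35 kJ.
The hot reservoir loses entropy Q_H/T_H = 32.9/737.59 = 0.04460 kJ/K; the cold reservoir gains Q_C/T_C = 24.35/289.00 = 0.08424 kJ/K.
ΔS_univ = −Q_H/T_H + Q_C/T_C = 0.03964 kJ/K (> 0, since η = 0.26 < η_Carnot = 0.608).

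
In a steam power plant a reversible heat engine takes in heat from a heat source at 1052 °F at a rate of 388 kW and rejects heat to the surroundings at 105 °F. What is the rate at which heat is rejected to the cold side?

Q̇_C ≈ 145 kW

T_H = 1052 °F → (1052 − 32) × 5/9 = 566.67 °C = 839.82 K.
T_C = 105 °F → (105 − 32) × 5/9 = 40.56 °C = 313.71 K.
Since the cycle is reversible, η = 1 − T_C/T_H = 1 − 313.71/839.82 = 0.6265.
For a reversible cycle Q_C/Q_H = T_C/T_H, so Q_C = 388 × 313.71/839.82 = 145 kW.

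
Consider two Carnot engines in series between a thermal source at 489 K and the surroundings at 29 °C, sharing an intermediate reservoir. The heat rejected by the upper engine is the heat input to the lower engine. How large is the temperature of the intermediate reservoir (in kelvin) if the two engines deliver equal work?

T_C = 29 °C → 29 + 273.15 = 302.15 K.
For reversible stages Q_m = Q_H·(T_m/T_H). Setting W₁ = Q_H(1 − T_m/T_H) equal to W₂ = Q_m(1 − T_C/T_m) = Q_H·(T_m − T_C)/T_H gives T_H − T_m = T_m − T_C, so T_m = (T_H + T_C)/2 = (489.00 + 302.15)/2 = 396 K.

T_m ≈ 396 K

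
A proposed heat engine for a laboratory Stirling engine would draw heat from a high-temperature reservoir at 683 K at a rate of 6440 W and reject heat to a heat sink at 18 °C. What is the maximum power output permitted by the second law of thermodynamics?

Ẇ_max ≈ 3690 W

T_C = 18 °C → 18 + 273.15 = 291.15 K.
No engine can exceed the Carnot limit: η_max = 1 − T_C/T_H = 1 − 291.15/683.00 = 0.5737.
W_max = η_max · Q_H = 0.5737 × 6440 = 3690 W.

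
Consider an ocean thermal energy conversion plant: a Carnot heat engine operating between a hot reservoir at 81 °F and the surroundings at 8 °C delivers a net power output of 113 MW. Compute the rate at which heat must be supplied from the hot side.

Q̇_H ≈ 1766 MW

T_H = 81 °F → (81 − 32) × 5/9 = 27.22 °C = 300.37 K.
T_C = 8 °C → 8 + 273.15 = 281.15 K.
Since the cycle is reversible, η = 1 − T_C/T_H = 1 − 281.15/300.37 = 0.0640.
Q_H = W/η = 113/0.0640 = 1766 MW.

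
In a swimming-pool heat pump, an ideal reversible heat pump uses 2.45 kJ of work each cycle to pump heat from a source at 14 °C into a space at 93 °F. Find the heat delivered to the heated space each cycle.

T_H = 93 °F → (93 − 32) × 5/9 = 33.89 °C = 307.04 K.
T_C = 14 °C → 14 + 273.15 = 287.15 K.
COP_HP = T_H/(T_H − T_C) = 307.04/19.89 = 15.4377.
Q_H = COP_HP · W = 15.4377 × 2.45 = 37.8 kJ.

Q_H ≈ 37.8 kJ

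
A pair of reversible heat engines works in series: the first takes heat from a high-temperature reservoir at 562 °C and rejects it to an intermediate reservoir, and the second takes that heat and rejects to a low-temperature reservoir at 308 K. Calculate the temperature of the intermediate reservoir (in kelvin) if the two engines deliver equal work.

T_m ≈ 572 K

T_H = 562 °C → 562 + 273.15 = 835.15 K.
For reversible stages Q_m = Q_H·(T_m/T_H). Setting W₁ = Q_H(1 − T_m/T_H) equal to W₂ = Q_m(1 − T_C/T_m) = Q_H·(T_m − T_C)/T_H gives T_H − T_m = T_m − T_C, so T_m = (T_H + T_C)/2 = (835.15 + 308.00)/2 = 572 K.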